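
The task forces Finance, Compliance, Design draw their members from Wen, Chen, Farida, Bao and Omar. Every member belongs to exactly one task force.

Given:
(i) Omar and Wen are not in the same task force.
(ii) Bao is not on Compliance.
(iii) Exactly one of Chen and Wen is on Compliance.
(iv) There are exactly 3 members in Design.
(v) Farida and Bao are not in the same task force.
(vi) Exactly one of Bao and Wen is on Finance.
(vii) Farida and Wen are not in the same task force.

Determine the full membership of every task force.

From (ii): Bao ∉ Compliance.
Suppose Wen ∈ Finance: no assignment then satisfies all the clues, so Wen ∉ Finance.

Finance = {Bao}; Compliance = {Wen}; Design = {Chen, Farida, Omar}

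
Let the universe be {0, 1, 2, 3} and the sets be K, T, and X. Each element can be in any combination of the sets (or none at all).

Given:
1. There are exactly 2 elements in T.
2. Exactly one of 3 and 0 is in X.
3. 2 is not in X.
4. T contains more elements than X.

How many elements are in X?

From (3): 2 ∉ X.
Suppose 1 ∈ X: no assignment then satisfies all the clues, so 1 ∉ X.

1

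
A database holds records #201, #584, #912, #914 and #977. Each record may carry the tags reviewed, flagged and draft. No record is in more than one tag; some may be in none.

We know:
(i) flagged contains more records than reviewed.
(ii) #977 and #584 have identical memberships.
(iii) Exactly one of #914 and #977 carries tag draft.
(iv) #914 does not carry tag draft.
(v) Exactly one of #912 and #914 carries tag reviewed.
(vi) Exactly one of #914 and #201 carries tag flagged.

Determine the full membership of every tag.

reviewed = {#914}; flagged = {#201, #912}; draft = {#584, #977}

From (iv): #914 ∉ draft.
(iii) (exactly one): #977 ∈ draft.
(ii): #584 matches #977: #584 ∉ reviewed.
(ii): #584 matches #977: #584 ∉ flagged.
(ii): #584 matches #977: #584 ∈ draft.
Suppose #201 ∈ reviewed: no assignment then satisfies all the clues, so #201 ∉ reviewed.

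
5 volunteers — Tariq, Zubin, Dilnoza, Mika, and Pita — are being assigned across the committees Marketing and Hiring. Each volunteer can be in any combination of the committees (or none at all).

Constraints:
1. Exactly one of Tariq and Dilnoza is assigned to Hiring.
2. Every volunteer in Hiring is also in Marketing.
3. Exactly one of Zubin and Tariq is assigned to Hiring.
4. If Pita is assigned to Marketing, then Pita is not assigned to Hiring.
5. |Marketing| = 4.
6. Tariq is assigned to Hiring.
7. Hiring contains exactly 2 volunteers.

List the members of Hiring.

Hiring = {Mika, Tariq}

From (6): Tariq ∈ Hiring.
(1) (exactly one): Dilnoza ∉ Hiring.
(2) with Tariq ∈ Hiring: Tariq ∈ Marketing.
(3) (exactly one): Zubin ∉ Hiring.
Suppose Mika ∉ Hiring: no assignment then satisfies all the clues, so Mika ∈ Hiring.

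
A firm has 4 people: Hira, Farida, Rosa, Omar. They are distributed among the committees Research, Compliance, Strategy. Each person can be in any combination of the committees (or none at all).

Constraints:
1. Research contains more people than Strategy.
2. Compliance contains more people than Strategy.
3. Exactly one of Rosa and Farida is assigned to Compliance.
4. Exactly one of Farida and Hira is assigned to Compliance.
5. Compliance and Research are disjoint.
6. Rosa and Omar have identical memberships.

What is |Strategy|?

0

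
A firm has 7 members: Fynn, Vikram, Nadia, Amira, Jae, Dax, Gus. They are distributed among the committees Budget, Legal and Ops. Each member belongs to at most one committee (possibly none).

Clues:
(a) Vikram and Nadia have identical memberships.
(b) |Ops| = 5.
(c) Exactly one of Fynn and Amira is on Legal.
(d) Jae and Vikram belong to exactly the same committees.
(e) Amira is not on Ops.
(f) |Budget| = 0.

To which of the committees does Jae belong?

Jae: Ops

From (e): Amira ∉ Ops.
(f): Budget already has 0, so the rest are out.
Suppose Jae ∈ Legal: no assignment then satisfies all the clues, so Jae ∉ Legal.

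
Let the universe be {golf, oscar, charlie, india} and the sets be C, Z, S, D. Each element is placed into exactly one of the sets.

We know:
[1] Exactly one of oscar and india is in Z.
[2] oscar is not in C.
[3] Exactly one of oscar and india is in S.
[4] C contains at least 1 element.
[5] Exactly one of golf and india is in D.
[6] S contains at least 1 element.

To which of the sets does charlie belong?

charlie: C

From (2): oscar ∉ C.
Suppose charlie ∉ C: no assignment then satisfies all the clues, so charlie ∈ C.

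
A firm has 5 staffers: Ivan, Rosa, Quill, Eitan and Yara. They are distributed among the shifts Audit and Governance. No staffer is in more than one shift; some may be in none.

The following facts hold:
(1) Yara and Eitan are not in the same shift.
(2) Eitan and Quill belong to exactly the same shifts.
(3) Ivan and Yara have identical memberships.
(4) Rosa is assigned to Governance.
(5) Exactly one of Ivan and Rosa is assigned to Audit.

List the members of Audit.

Audit = {Ivan, Yara}

From (4): Rosa ∈ Governance.
(5) (exactly one): Ivan ∈ Audit.
(3): Yara matches Ivan: Yara ∈ Audit.
(1): Eitan ∉ Audit.
(2): Quill matches Eitan: Quill ∉ Audit.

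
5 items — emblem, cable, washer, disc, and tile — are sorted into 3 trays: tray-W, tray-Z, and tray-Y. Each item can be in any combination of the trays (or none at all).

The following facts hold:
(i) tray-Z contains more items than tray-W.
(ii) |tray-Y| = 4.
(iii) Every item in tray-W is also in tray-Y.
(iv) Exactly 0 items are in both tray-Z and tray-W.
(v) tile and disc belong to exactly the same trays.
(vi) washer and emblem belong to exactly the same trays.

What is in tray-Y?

tray-Y = {disc, emblem, tile, washer}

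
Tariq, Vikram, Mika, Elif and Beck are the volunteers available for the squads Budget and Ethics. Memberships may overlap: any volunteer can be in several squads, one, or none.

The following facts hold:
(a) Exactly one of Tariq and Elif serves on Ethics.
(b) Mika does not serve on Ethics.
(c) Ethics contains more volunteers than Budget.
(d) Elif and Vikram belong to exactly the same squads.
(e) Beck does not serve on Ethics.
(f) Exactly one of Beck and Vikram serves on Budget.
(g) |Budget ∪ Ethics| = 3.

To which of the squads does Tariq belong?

Tariq: none

From (b): Mika ∉ Ethics.
From (e): Beck ∉ Ethics.
Suppose Tariq ∈ Budget: no assignment then satisfies all the clues, so Tariq ∉ Budget.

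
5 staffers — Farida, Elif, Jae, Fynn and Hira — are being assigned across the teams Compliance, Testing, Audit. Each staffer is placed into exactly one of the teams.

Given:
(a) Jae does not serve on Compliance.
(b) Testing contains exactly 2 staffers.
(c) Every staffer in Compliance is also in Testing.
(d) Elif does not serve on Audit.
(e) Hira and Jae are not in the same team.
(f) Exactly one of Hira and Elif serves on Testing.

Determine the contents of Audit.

Audit = {Farida, Fynn, Hira}

From (a): Jae ∉ Compliance.
From (d): Elif ∉ Audit.
Suppose Farida ∉ Audit: no assignment then satisfies all the clues, so Farida ∈ Audit.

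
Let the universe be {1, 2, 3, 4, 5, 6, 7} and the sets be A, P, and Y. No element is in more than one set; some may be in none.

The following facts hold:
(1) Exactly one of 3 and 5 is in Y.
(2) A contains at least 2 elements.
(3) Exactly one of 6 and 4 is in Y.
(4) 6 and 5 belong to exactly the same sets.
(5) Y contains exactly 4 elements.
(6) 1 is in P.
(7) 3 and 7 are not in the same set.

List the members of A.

A = {3, 4}

From (6): 1 ∈ P.
Suppose 2 ∈ A: no assignment then satisfies all the clues, so 2 ∉ A.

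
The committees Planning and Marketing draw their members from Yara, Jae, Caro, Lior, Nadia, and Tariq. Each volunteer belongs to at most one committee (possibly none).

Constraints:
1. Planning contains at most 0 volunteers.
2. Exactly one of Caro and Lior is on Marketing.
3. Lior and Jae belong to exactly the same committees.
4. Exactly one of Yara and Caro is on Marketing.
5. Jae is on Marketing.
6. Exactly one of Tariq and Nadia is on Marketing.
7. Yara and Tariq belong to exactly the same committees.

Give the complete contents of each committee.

Planning = {}; Marketing = {Jae, Lior, Tariq, Yara}

From (5): Jae ∈ Marketing.
(1): Planning already has 0, so the rest are out.
(3): Lior matches Jae: Lior ∈ Marketing.
(2) (exactly one): Caro ∉ Marketing.
(4) (exactly one): Yara ∈ Marketing.
(7): Tariq matches Yara: Tariq ∈ Marketing.
(6) (exactly one): Nadia ∉ Marketing.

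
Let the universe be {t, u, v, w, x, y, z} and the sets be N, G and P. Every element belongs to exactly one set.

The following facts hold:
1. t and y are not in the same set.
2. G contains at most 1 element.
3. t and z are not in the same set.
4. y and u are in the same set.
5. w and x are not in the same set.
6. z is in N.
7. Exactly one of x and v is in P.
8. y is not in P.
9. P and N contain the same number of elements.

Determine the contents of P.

P = {t, v, w}

From (6): z ∈ N.
From (8): y ∉ P.
(3): t ∉ N.
(4): u matches y: u ∉ P.
Suppose t ∉ P: no assignment then satisfies all the clues, so t ∈ P.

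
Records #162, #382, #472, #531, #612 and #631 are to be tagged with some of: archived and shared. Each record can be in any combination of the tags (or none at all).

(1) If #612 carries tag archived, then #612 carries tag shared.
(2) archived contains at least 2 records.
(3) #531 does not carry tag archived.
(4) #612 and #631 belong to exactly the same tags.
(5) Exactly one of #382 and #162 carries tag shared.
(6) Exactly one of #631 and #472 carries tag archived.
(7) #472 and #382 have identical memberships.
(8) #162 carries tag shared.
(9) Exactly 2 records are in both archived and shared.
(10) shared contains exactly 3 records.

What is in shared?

shared = {#162, #612, #631}

From (3): #531 ∉ archived.
From (8): #162 ∈ shared.
(5) (exactly one): #382 ∉ shared.
(7): #472 matches #382: #472 ∉ shared.
Suppose #531 ∈ shared: no assignment then satisfies all the clues, so #531 ∉ shared.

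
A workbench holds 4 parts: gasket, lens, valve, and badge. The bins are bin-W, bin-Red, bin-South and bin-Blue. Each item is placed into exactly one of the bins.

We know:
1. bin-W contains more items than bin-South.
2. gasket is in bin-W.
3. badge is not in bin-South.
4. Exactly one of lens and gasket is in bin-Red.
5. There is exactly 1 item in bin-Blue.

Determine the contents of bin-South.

bin-South = {}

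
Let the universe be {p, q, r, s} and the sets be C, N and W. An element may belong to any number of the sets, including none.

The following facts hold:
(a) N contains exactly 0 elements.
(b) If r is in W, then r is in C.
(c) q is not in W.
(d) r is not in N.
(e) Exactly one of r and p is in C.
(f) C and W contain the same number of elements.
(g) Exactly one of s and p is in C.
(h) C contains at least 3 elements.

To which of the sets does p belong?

p: W

From (c): q ∉ W.
From (d): r ∉ N.
(a): N already has 0, so the rest are out.
Suppose p ∈ C: no assignment then satisfies all the clues, so p ∉ C.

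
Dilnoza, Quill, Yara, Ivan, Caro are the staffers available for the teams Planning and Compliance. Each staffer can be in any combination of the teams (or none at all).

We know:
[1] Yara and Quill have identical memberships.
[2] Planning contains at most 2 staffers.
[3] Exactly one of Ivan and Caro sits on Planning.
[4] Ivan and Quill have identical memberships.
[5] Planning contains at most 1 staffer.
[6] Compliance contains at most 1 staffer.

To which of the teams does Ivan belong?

Ivan: none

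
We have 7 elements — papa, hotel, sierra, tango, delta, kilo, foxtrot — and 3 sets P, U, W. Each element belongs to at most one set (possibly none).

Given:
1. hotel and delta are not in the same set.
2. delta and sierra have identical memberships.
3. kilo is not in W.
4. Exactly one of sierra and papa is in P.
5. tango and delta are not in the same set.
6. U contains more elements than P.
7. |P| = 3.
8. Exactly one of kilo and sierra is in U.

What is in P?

P = {delta, foxtrot, sierra}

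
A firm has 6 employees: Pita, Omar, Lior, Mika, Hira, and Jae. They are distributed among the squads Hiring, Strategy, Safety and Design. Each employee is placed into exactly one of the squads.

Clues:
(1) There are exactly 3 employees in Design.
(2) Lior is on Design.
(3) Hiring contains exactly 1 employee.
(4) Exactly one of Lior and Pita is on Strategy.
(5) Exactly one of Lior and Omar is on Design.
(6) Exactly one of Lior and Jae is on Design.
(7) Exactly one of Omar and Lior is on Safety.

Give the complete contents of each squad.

Hiring = {Jae}; Strategy = {Pita}; Safety = {Omar}; Design = {Hira, Lior, Mika}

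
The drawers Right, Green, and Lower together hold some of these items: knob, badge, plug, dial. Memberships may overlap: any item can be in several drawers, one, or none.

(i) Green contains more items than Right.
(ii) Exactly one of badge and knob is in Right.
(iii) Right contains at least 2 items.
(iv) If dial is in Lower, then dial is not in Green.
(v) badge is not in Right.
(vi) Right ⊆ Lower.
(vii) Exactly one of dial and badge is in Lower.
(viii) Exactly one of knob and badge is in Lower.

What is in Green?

Green = {badge, knob, plug}

From (v): badge ∉ Right.
(ii) (exactly one): knob ∈ Right.
(vi) with knob ∈ Right: knob ∈ Lower.
(viii) (exactly one): badge ∉ Lower.
(vii) (exactly one): dial ∈ Lower.
(iv): dial ∉ Green.
Suppose knob ∉ Green: no assignment then satisfies all the clues, so knob ∈ Green.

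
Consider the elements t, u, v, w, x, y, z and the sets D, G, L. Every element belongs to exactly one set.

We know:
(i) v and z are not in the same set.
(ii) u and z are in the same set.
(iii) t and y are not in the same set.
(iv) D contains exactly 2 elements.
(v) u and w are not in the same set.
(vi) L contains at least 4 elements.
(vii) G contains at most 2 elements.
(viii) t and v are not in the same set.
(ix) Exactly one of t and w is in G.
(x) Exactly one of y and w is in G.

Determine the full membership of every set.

D = {v, y}; G = {w}; L = {t, u, x, z}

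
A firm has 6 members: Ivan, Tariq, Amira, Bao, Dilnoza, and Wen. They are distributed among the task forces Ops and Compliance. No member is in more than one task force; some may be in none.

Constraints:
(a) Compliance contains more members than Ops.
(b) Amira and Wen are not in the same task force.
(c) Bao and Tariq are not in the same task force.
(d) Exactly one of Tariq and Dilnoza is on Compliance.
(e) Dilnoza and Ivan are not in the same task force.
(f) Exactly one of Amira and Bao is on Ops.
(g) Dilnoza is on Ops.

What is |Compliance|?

3

From (g): Dilnoza ∈ Ops.
(d) (exactly one): Tariq ∈ Compliance.
(e): Ivan ∉ Ops.
(c): Bao ∉ Compliance.
Suppose Ivan ∉ Compliance: no assignment then satisfies all the clues, so Ivan ∈ Compliance.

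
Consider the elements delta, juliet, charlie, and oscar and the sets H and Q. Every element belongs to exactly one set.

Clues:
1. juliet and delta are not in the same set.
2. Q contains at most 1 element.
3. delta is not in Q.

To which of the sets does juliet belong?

From (3): delta ∉ Q.
Only one set left: delta ∈ H.
(1): juliet ∉ H.
Only one set left: juliet ∈ Q.
(2): Q already has 1, so the rest are out.
Only one set left: charlie ∈ H.
Only one set left: oscar ∈ H.

juliet: Q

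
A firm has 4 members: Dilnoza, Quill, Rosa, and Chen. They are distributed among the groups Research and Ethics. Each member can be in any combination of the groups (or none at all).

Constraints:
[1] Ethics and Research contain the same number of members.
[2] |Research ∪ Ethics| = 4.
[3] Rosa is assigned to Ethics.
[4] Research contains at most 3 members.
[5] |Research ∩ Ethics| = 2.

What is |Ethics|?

3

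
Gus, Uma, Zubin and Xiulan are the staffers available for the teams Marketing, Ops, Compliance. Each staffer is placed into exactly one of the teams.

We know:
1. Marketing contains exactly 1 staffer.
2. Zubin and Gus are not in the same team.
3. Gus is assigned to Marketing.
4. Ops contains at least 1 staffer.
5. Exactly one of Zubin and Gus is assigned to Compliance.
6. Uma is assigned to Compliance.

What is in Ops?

From (3): Gus ∈ Marketing.
From (6): Uma ∈ Compliance.
(1): Marketing already has 1, so the rest are out.
(5) (exactly one): Zubin ∈ Compliance.
(4): only 1 candidates remain for Ops, so all are in.

Ops = {Xiulan}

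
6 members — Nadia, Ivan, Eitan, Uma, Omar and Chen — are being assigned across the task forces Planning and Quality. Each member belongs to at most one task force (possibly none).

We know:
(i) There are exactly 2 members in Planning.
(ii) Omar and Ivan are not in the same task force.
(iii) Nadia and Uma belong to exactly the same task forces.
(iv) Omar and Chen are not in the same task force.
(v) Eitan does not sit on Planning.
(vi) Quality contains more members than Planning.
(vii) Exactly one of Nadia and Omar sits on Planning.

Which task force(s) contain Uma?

From (v): Eitan ∉ Planning.
Suppose Uma ∉ Planning: no assignment then satisfies all the clues, so Uma ∈ Planning.

Uma: Planning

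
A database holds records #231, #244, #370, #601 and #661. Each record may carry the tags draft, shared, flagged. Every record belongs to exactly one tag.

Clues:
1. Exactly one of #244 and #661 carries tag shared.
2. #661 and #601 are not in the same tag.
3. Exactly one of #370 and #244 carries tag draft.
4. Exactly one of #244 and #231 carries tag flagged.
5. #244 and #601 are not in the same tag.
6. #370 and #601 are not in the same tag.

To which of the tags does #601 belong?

#601: flagged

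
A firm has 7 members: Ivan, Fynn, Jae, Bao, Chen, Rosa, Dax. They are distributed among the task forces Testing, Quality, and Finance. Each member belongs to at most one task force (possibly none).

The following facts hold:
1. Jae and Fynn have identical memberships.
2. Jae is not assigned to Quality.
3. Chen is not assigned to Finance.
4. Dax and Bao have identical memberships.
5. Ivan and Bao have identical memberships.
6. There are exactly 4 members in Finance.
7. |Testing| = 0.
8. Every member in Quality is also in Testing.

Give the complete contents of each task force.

From (2): Jae ∉ Quality.
From (3): Chen ∉ Finance.
(1): Fynn matches Jae: Fynn ∉ Quality.
(7): Testing already has 0, so the rest are out.
(8) contrapositive: Ivan ∉ Quality.
(8) contrapositive: Bao ∉ Quality.
(8) contrapositive: Chen ∉ Quality.
(8) contrapositive: Rosa ∉ Quality.
(8) contrapositive: Dax ∉ Quality.
Suppose Ivan ∉ Finance: no assignment then satisfies all the clues, so Ivan ∈ Finance.

Testing = {}; Quality = {}; Finance = {Bao, Dax, Ivan, Rosa}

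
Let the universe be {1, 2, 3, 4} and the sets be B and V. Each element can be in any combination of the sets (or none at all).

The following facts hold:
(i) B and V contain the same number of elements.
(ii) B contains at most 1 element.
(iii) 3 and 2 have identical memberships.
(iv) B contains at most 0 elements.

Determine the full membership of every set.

B = {}; V = {}

(iv): B already has 0, so the rest are out.
Suppose 1 ∈ V: no assignment then satisfies all the clues, so 1 ∉ V.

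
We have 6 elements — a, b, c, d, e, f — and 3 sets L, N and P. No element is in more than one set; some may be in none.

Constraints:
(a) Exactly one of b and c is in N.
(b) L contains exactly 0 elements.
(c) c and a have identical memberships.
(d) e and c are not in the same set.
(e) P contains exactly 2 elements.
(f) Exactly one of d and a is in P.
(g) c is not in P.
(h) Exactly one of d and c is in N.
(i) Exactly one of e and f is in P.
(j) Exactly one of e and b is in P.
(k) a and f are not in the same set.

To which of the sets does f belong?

f: none

From (g): c ∉ P.
(b): L already has 0, so the rest are out.
(c): a matches c: a ∉ P.
(f) (exactly one): d ∈ P.
(h) (exactly one): c ∈ N.
(a) (exactly one): b ∉ N.
(c): a matches c: a ∈ N.
(d): e ∉ N.
(k): f ∉ N.
Suppose f ∈ P: no assignment then satisfies all the clues, so f ∉ P.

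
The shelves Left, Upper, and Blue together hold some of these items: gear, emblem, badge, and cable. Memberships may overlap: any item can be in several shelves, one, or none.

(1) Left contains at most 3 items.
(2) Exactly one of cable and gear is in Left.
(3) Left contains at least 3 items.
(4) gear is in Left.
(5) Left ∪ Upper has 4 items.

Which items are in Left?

From (4): gear ∈ Left.
(2) (exactly one): cable ∉ Left.
(3): only 3 candidates remain for Left, so all are in.

Left = {badge, emblem, gear}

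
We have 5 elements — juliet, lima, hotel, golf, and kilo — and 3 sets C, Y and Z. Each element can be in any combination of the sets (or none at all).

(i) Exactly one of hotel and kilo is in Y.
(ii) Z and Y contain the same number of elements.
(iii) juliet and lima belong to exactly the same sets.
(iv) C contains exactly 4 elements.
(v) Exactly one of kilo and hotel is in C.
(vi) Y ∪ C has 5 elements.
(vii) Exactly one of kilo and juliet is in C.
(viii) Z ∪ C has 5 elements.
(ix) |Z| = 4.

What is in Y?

Y = {golf, juliet, kilo, lima}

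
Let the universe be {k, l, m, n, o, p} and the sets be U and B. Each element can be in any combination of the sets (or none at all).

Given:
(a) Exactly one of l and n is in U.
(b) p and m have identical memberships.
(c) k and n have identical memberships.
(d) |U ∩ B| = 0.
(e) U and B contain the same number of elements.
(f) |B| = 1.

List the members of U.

U = {l}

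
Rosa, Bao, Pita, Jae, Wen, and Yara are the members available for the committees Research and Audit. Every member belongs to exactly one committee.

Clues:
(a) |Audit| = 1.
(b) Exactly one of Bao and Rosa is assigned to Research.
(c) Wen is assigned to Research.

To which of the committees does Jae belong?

Jae: Research

From (c): Wen ∈ Research.
Suppose Jae ∉ Research: no assignment then satisfies all the clues, so Jae ∈ Research.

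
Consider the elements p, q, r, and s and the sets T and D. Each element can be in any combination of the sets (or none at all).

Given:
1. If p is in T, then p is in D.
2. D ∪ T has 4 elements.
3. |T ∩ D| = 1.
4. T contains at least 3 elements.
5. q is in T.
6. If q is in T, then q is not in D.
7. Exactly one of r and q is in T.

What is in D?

D = {p, r}

From (5): q ∈ T.
(6): q ∉ D.
(7) (exactly one): r ∉ T.
(4): only 3 candidates remain for T, so all are in.
(1): p ∈ D.
Suppose r ∉ D: no assignment then satisfies all the clues, so r ∈ D.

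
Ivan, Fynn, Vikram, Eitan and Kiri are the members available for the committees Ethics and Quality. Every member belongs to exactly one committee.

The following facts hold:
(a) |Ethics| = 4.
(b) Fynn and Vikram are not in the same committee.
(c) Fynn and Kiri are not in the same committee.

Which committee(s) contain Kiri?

Kiri: Ethics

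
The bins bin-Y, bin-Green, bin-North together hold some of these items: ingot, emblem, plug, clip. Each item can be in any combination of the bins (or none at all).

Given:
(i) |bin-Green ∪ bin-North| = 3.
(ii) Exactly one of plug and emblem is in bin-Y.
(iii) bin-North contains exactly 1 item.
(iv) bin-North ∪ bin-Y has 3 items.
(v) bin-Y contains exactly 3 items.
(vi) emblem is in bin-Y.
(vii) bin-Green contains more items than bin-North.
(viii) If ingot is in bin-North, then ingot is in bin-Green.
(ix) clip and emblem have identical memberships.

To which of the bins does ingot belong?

From (vi): emblem ∈ bin-Y.
(ii) (exactly one): plug ∉ bin-Y.
(v): only 3 candidates remain for bin-Y, so all are in.
Suppose ingot ∉ bin-Green: no assignment then satisfies all the clues, so ingot ∈ bin-Green.

ingot: bin-Green, bin-North, bin-Y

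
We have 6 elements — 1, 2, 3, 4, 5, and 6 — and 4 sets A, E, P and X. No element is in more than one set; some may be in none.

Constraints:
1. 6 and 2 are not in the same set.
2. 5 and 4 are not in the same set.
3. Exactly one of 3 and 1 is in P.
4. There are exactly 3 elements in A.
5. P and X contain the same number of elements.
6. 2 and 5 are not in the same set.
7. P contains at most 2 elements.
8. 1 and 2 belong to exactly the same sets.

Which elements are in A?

A = {1, 2, 4}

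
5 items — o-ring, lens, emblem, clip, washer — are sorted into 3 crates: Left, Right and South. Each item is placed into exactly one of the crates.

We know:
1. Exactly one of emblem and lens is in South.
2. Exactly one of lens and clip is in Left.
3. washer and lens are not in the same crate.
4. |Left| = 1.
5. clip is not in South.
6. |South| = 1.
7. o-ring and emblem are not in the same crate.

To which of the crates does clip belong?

clip: Right

From (5): clip ∉ South.
Suppose clip ∈ Left: no assignment then satisfies all the clues, so clip ∉ Left.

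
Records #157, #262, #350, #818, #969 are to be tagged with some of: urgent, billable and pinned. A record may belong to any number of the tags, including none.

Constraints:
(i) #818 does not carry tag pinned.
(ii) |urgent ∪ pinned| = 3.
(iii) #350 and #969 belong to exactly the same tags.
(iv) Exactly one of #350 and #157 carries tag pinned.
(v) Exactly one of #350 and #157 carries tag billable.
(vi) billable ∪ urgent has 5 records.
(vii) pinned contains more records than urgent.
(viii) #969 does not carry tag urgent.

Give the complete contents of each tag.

From (i): #818 ∉ pinned.
From (viii): #969 ∉ urgent.
(iii): #350 matches #969: #350 ∉ urgent.
Suppose #157 ∉ urgent: no assignment then satisfies all the clues, so #157 ∈ urgent.

urgent = {#157}; billable = {#262, #350, #818, #969}; pinned = {#350, #969}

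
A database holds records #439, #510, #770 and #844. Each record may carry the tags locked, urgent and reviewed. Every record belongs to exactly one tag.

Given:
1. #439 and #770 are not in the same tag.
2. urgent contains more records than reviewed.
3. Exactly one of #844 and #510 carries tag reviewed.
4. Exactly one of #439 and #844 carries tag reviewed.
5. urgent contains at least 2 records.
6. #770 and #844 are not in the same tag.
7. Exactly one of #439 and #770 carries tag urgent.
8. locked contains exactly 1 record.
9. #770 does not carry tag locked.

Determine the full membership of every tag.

From (9): #770 ∉ locked.
Suppose #439 ∉ locked: no assignment then satisfies all the clues, so #439 ∈ locked.

locked = {#439}; urgent = {#510, #770}; reviewed = {#844}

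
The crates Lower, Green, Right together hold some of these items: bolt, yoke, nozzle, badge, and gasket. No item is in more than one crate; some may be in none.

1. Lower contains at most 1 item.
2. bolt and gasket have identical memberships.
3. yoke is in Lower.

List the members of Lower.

From (3): yoke ∈ Lower.
(1): Lower already has 1, so the rest are out.

Lower = {yoke}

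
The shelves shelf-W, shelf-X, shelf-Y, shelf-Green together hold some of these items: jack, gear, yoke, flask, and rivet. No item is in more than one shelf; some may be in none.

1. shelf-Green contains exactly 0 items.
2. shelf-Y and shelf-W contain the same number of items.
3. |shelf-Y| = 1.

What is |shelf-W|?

1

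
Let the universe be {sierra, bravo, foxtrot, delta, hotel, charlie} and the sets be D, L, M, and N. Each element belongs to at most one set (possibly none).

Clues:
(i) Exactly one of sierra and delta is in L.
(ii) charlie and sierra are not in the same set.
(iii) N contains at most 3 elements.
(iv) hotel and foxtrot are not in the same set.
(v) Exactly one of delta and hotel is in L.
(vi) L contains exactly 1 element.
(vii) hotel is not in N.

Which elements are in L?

L = {delta}

From (vii): hotel ∉ N.
Suppose sierra ∈ L: no assignment then satisfies all the clues, so sierra ∉ L.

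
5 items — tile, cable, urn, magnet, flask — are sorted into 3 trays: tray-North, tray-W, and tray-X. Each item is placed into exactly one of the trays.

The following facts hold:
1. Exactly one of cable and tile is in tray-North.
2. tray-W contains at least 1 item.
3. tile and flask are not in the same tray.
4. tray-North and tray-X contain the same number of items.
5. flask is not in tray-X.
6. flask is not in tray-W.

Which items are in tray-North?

tray-North = {cable, flask}

From (5): flask ∉ tray-X.
From (6): flask ∉ tray-W.
Only one tray left: flask ∈ tray-North.
(3): tile ∉ tray-North.
(1) (exactly one): cable ∈ tray-North.
Suppose urn ∈ tray-North: no assignment then satisfies all the clues, so urn ∉ tray-North.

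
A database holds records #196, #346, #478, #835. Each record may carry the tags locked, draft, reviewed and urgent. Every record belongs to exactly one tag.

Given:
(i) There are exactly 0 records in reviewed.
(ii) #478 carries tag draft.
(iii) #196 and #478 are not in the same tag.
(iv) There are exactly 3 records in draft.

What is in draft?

draft = {#346, #478, #835}

From (ii): #478 ∈ draft.
(i): reviewed already has 0, so the rest are out.
(iii): #196 ∉ draft.
(iv): only 3 candidates remain for draft, so all are in.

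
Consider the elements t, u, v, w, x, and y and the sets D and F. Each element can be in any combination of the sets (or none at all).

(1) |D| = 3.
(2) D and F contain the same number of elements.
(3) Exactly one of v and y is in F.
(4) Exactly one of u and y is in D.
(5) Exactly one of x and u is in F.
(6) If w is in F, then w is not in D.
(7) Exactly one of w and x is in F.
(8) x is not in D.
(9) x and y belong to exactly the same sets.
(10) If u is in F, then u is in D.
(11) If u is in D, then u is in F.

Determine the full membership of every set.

D = {t, u, v}; F = {u, v, w}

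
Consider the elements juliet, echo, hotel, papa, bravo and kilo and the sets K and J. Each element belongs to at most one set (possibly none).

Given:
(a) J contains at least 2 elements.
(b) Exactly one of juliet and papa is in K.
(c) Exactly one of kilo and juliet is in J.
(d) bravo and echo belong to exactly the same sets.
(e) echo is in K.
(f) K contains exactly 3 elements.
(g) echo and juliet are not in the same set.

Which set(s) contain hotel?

From (e): echo ∈ K.
(d): bravo matches echo: bravo ∈ K.
(g): juliet ∉ K.
(b) (exactly one): papa ∈ K.
(f): K already has 3, so the rest are out.
Suppose hotel ∉ J: no assignment then satisfies all the clues, so hotel ∈ J.

hotel: J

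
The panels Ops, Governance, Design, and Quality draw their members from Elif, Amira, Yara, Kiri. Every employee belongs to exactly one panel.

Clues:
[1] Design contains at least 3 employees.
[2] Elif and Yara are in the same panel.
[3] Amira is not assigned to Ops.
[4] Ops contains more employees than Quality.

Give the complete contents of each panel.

Ops = {Kiri}; Governance = {}; Design = {Amira, Elif, Yara}; Quality = {}

From (3): Amira ∉ Ops.
Suppose Elif ∈ Ops: no assignment then satisfies all the clues, so Elif ∉ Ops.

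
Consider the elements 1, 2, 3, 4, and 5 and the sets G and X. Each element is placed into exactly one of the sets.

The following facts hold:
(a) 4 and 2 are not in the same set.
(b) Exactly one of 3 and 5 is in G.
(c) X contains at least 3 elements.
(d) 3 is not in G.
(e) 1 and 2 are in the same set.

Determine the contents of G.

G = {4, 5}

From (d): 3 ∉ G.
(b) (exactly one): 5 ∈ G.
Only one set left: 3 ∈ X.
Suppose 1 ∈ G: no assignment then satisfies all the clues, so 1 ∉ G.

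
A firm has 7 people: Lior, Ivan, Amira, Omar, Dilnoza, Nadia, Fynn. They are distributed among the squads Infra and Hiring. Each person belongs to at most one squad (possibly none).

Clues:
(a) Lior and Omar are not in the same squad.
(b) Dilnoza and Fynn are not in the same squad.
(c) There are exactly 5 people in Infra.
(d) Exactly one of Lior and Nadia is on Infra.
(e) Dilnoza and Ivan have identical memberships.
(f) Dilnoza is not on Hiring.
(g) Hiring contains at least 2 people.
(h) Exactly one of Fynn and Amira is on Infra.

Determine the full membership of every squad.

Infra = {Amira, Dilnoza, Ivan, Nadia, Omar}; Hiring = {Fynn, Lior}

From (f): Dilnoza ∉ Hiring.
(e): Ivan matches Dilnoza: Ivan ∉ Hiring.
Suppose Lior ∈ Infra: no assignment then satisfies all the clues, so Lior ∉ Infra.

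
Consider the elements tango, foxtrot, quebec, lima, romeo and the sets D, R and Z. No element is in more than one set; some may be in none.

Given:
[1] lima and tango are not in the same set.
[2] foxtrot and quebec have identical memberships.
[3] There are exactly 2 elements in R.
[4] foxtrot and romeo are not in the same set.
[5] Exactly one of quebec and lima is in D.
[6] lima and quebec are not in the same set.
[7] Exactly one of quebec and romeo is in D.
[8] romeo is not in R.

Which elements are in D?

From (8): romeo ∉ R.
Suppose tango ∈ D: no assignment then satisfies all the clues, so tango ∉ D.

D = {lima, romeo}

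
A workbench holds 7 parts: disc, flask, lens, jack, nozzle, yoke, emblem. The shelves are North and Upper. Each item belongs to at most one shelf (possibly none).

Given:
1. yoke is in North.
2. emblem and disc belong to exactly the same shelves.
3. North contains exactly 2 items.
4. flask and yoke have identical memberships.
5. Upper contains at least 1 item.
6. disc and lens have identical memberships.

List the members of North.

From (1): yoke ∈ North.
(4): flask matches yoke: flask ∈ North.
(3): North already has 2, so the rest are out.

North = {flask, yoke}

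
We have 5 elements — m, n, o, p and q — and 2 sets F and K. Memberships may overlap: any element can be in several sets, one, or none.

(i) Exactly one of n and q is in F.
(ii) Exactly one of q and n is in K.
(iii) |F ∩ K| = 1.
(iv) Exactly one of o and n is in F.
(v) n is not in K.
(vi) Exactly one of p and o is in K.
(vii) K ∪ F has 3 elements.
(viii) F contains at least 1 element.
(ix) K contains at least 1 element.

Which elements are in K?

K = {p, q}

From (v): n ∉ K.
(ii) (exactly one): q ∈ K.
Suppose m ∈ K: no assignment then satisfies all the clues, so m ∉ K.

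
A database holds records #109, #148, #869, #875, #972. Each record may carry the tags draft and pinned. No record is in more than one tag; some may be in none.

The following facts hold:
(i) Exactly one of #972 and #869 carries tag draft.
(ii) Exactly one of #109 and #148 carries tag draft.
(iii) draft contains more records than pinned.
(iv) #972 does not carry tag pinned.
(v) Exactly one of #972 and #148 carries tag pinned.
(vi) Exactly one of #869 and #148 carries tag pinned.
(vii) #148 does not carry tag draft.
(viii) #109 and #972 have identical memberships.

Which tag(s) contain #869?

#869: none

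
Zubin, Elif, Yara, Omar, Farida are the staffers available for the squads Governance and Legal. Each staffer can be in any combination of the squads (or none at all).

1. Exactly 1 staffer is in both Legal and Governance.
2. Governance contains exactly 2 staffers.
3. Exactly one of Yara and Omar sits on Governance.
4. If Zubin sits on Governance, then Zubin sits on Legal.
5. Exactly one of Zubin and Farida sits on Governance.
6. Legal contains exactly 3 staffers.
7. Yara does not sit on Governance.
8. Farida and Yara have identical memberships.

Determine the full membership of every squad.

Governance = {Omar, Zubin}; Legal = {Farida, Yara, Zubin}

From (7): Yara ∉ Governance.
(3) (exactly one): Omar ∈ Governance.
(8): Farida matches Yara: Farida ∉ Governance.
(5) (exactly one): Zubin ∈ Governance.
(2): Governance already has 2, so the rest are out.
(4): Zubin ∈ Legal.
Suppose Elif ∈ Legal: no assignment then satisfies all the clues, so Elif ∉ Legal.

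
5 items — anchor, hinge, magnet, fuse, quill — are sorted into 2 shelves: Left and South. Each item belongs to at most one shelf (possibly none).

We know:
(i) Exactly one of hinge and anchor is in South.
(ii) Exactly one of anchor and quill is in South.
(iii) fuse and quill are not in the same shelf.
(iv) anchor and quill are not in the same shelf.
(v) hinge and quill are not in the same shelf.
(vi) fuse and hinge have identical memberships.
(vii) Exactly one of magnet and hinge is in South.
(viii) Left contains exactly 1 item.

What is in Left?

Left = {quill}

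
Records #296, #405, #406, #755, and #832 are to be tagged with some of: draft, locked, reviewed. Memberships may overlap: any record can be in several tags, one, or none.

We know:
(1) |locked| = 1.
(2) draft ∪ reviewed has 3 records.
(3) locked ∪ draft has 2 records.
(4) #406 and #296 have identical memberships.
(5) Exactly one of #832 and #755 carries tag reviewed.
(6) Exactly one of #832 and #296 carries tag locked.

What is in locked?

locked = {#832}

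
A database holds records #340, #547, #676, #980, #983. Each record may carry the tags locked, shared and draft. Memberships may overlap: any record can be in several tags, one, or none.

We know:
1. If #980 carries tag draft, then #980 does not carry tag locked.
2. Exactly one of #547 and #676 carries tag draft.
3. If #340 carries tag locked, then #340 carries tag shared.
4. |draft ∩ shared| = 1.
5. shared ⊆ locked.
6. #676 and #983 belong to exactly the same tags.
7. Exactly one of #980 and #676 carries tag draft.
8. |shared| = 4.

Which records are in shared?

shared = {#340, #547, #676, #983}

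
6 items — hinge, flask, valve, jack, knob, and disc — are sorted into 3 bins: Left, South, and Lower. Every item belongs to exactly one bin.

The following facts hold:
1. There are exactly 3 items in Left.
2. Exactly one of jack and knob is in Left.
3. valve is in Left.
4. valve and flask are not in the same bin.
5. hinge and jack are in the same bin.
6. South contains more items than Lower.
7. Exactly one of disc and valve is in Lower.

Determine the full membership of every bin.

Left = {hinge, jack, valve}; South = {flask, knob}; Lower = {disc}

From (3): valve ∈ Left.
(4): flask ∉ Left.
(7) (exactly one): disc ∈ Lower.
Suppose hinge ∉ Left: no assignment then satisfies all the clues, so hinge ∈ Left.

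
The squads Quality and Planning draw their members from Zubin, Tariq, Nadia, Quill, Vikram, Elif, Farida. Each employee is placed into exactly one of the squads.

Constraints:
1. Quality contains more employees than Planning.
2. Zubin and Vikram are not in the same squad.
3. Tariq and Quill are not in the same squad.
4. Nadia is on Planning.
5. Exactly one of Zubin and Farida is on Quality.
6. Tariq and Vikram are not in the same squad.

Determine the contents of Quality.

Quality = {Elif, Farida, Quill, Vikram}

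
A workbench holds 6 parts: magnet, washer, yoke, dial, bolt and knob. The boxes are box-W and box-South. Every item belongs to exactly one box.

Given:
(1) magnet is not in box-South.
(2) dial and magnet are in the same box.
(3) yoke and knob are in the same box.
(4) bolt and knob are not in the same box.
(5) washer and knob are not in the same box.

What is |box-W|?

From (1): magnet ∉ box-South.
(2): dial matches magnet: dial ∉ box-South.
Only one box left: magnet ∈ box-W.
Only one box left: dial ∈ box-W.

4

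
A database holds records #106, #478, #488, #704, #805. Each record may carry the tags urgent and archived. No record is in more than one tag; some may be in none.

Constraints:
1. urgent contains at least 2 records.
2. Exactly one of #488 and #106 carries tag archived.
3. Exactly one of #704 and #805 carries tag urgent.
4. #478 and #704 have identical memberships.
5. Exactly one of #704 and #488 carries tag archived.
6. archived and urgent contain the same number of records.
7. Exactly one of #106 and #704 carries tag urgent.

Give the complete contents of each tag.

urgent = {#478, #704}; archived = {#488, #805}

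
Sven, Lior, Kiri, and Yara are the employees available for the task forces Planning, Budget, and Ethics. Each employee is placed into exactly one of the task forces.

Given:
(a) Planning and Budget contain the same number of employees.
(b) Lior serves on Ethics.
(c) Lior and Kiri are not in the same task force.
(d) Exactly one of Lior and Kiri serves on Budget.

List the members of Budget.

Budget = {Kiri}

From (b): Lior ∈ Ethics.
(c): Kiri ∉ Ethics.
(d) (exactly one): Kiri ∈ Budget.
Suppose Sven ∈ Budget: no assignment then satisfies all the clues, so Sven ∉ Budget.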